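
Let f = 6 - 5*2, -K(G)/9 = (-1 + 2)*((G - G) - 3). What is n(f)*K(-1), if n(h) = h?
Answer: -108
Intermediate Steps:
K(G) = 27 (K(G) = -9*(-1 + 2)*((G - G) - 3) = -9*(0 - 3) = -9*(-3) = 27)
f = -4 (f = 6 - 10 = -4)
n(f)*K(-1) = -4*27 = -108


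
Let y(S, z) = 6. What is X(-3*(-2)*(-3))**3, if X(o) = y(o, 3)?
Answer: 216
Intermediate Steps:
X(o) = 6
X(-3*(-2)*(-3))**3 = 6**3 = 216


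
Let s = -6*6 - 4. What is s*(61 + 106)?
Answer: -6680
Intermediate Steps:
s = -40 (s = -36 - 4 = -40)
s*(61 + 106) = -40*(61 + 106) = -40*167 = -6680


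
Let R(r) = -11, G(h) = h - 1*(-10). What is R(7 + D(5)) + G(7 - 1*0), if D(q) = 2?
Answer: 6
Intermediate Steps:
G(h) = 10 + h (G(h) = h + 10 = 10 + h)
R(7 + D(5)) + G(7 - 1*0) = -11 + (10 + (7 - 1*0)) = -11 + (10 + (7 + 0)) = -11 + (10 + 7) = -11 + 17 = 6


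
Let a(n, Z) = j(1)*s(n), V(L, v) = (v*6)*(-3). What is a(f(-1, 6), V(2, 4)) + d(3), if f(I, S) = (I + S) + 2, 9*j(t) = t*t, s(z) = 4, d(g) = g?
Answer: 31/9 ≈ 3.4444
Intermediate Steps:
V(L, v) = -18*v (V(L, v) = (6*v)*(-3) = -18*v)
j(t) = t**2/9 (j(t) = (t*t)/9 = t**2/9)
f(I, S) = 2 + I + S
a(n, Z) = 4/9 (a(n, Z) = ((1/9)*1**2)*4 = ((1/9)*1)*4 = (1/9)*4 = 4/9)
a(f(-1, 6), V(2, 4)) + d(3) = 4/9 + 3 = 31/9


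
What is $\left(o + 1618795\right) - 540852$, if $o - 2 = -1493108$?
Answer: $-415163$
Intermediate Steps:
$o = -1493106$ ($o = 2 - 1493108 = -1493106$)
$\left(o + 1618795\right) - 540852 = \left(-1493106 + 1618795\right) - 540852 = 125689 - 540852 = -415163$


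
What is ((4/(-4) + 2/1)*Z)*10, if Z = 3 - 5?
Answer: -20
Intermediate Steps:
Z = -2
((4/(-4) + 2/1)*Z)*10 = ((4/(-4) + 2/1)*(-2))*10 = ((4*(-¼) + 2*1)*(-2))*10 = ((-1 + 2)*(-2))*10 = (1*(-2))*10 = -2*10 = -20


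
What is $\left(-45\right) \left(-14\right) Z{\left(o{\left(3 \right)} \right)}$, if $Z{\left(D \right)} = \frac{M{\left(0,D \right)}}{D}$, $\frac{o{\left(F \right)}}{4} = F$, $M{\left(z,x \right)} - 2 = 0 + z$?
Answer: $105$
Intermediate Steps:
$M{\left(z,x \right)} = 2 + z$ ($M{\left(z,x \right)} = 2 + \left(0 + z\right) = 2 + z$)
$o{\left(F \right)} = 4 F$
$Z{\left(D \right)} = \frac{2}{D}$ ($Z{\left(D \right)} = \frac{2 + 0}{D} = \frac{2}{D}$)
$\left(-45\right) \left(-14\right) Z{\left(o{\left(3 \right)} \right)} = \left(-45\right) \left(-14\right) \frac{2}{4 \cdot 3} = 630 \cdot \frac{2}{12} = 630 \cdot 2 \cdot \frac{1}{12} = 630 \cdot \frac{1}{6} = 105$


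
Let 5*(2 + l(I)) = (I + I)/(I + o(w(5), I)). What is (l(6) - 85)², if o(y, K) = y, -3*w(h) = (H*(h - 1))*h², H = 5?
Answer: 10994151609/1452025 ≈ 7571.6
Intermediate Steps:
w(h) = -h²*(-5 + 5*h)/3 (w(h) = -5*(h - 1)*h²/3 = -5*(-1 + h)*h²/3 = -(-5 + 5*h)*h²/3 = -h²*(-5 + 5*h)/3)
l(I) = -2 + 2*I/(5*(-500/3 + I)) (l(I) = -2 + ((I + I)/(I + (5/3)*5²*(1 - 1*5)))/5 = -2 + ((2*I)/(I + (5/3)*25*(1 - 5)))/5 = -2 + ((2*I)/(I + (5/3)*25*(-4)))/5 = -2 + ((2*I)/(I - 500/3))/5 = -2 + ((2*I)/(-500/3 + I))/5 = -2 + (2*I/(-500/3 + I))/5 = -2 + 2*I/(5*(-500/3 + I)))
(l(6) - 85)² = (8*(625 - 3*6)/(5*(-500 + 3*6)) - 85)² = (8*(625 - 18)/(5*(-500 + 18)) - 85)² = ((8/5)*607/(-482) - 85)² = ((8/5)*(-1/482)*607 - 85)² = (-2428/1205 - 85)² = (-104853/1205)² = 10994151609/1452025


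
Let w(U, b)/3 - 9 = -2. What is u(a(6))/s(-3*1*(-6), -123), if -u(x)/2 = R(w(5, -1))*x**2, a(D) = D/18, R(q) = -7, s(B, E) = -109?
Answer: -14/981 ≈ -0.014271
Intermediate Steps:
w(U, b) = 21 (w(U, b) = 27 + 3*(-2) = 27 - 6 = 21)
a(D) = D/18 (a(D) = D*(1/18) = D/18)
u(x) = 14*x**2 (u(x) = -(-14)*x**2 = 14*x**2)
u(a(6))/s(-3*1*(-6), -123) = (14*((1/18)*6)**2)/(-109) = (14*(1/3)**2)*(-1/109) = (14*(1/9))*(-1/109) = (14/9)*(-1/109) = -14/981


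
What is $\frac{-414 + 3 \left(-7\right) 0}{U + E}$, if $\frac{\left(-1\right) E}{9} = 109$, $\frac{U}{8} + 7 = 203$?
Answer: $- \frac{414}{587} \approx -0.70528$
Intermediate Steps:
$U = 1568$ ($U = -56 + 8 \cdot 203 = -56 + 1624 = 1568$)
$E = -981$ ($E = \left(-9\right) 109 = -981$)
$\frac{-414 + 3 \left(-7\right) 0}{U + E} = \frac{-414 + 3 \left(-7\right) 0}{1568 - 981} = \frac{-414 - 0}{587} = \left(-414 + 0\right) \frac{1}{587} = \left(-414\right) \frac{1}{587} = - \frac{414}{587}$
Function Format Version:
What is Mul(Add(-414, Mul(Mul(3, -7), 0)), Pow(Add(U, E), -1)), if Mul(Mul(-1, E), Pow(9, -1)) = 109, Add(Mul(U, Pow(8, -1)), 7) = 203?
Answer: Rational(-414, 587) ≈ -0.70528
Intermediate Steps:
U = 1568 (U = Add(-56, Mul(8, 203)) = Add(-56, 1624) = 1568)
E = -981 (E = Mul(-9, 109) = -981)
Mul(Add(-414, Mul(Mul(3, -7), 0)), Pow(Add(U, E), -1)) = Mul(Add(-414, Mul(Mul(3, -7), 0)), Pow(Add(1568, -981), -1)) = Mul(Add(-414, Mul(-21, 0)), Pow(587, -1)) = Mul(Add(-414, 0), Rational(1, 587)) = Mul(-414, Rational(1, 587)) = Rational(-414, 587)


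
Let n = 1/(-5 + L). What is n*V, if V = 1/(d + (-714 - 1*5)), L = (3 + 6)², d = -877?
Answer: -1/121296 ≈ -8.2443e-6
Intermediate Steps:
L = 81 (L = 9² = 81)
V = -1/1596 (V = 1/(-877 + (-714 - 1*5)) = 1/(-877 + (-714 - 5)) = 1/(-877 - 719) = 1/(-1596) = -1/1596 ≈ -0.00062657)
n = 1/76 (n = 1/(-5 + 81) = 1/76 ≈ 0.013158)
n*V = (1/76)*(-1/1596) = -1/121296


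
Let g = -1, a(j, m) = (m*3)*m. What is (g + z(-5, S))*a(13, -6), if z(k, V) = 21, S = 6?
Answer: 2160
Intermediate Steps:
a(j, m) = 3*m² (a(j, m) = (3*m)*m = 3*m²)
(g + z(-5, S))*a(13, -6) = (-1 + 21)*(3*(-6)²) = 20*(3*36) = 20*108 = 2160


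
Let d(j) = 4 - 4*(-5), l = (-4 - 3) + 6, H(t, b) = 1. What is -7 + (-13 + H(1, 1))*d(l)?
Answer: -295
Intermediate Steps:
l = -1 (l = -7 + 6 = -1)
d(j) = 24 (d(j) = 4 + 20 = 24)
-7 + (-13 + H(1, 1))*d(l) = -7 + (-13 + 1)*24 = -7 - 12*24 = -7 - 288 = -295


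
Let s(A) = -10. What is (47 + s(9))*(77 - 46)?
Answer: 1147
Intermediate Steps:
(47 + s(9))*(77 - 46) = (47 - 10)*(77 - 46) = 37*31 = 1147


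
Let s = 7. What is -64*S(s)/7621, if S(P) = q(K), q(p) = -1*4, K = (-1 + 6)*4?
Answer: 256/7621 ≈ 0.033591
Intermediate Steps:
K = 20 (K = 5*4 = 20)
q(p) = -4
S(P) = -4
-64*S(s)/7621 = -64*(-4)/7621 = 256*(1/7621) = 256/7621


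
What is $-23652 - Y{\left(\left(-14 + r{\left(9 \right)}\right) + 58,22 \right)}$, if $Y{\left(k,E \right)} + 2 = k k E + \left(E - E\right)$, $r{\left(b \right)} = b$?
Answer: $-85448$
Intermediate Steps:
$Y{\left(k,E \right)} = -2 + E k^{2}$ ($Y{\left(k,E \right)} = -2 + \left(k k E + \left(E - E\right)\right) = -2 + \left(k^{2} E + 0\right) = -2 + \left(E k^{2} + 0\right) = -2 + E k^{2}$)
$-23652 - Y{\left(\left(-14 + r{\left(9 \right)}\right) + 58,22 \right)} = -23652 - \left(-2 + 22 \left(\left(-14 + 9\right) + 58\right)^{2}\right) = -23652 - \left(-2 + 22 \left(-5 + 58\right)^{2}\right) = -23652 - \left(-2 + 22 \cdot 53^{2}\right) = -23652 - \left(-2 + 22 \cdot 2809\right) = -23652 - \left(-2 + 61798\right) = -23652 - 61796 = -85448$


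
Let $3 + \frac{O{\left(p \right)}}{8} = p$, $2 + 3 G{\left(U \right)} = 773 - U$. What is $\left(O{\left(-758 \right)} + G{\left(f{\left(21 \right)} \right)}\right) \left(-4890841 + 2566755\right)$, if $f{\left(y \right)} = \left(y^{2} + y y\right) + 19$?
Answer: $\frac{42749237884}{3} \approx 1.425 \cdot 10^{10}$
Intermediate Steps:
$f{\left(y \right)} = 19 + 2 y^{2}$ ($f{\left(y \right)} = \left(y^{2} + y^{2}\right) + 19 = 2 y^{2} + 19 = 19 + 2 y^{2}$)
$G{\left(U \right)} = 257 - \frac{U}{3}$ ($G{\left(U \right)} = - \frac{2}{3} + \frac{773 - U}{3} = - \frac{2}{3} - \left(- \frac{773}{3} + \frac{U}{3}\right) = 257 - \frac{U}{3}$)
$O{\left(p \right)} = -24 + 8 p$
$\left(O{\left(-758 \right)} + G{\left(f{\left(21 \right)} \right)}\right) \left(-4890841 + 2566755\right) = \left(\left(-24 + 8 \left(-758\right)\right) + \left(257 - \frac{19 + 2 \cdot 21^{2}}{3}\right)\right) \left(-4890841 + 2566755\right) = \left(\left(-24 - 6064\right) + \left(257 - \frac{19 + 2 \cdot 441}{3}\right)\right) \left(-2324086\right) = \left(-6088 + \left(257 - \frac{19 + 882}{3}\right)\right) \left(-2324086\right) = \left(-6088 + \left(257 - \frac{901}{3}\right)\right) \left(-2324086\right) = \left(-6088 - \frac{130}{3}\right) \left(-2324086\right) = \left(- \frac{18394}{3}\right) \left(-2324086\right) = \frac{42749237884}{3}$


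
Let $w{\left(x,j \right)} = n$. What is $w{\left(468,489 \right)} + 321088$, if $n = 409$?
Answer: $321497$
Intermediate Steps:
$w{\left(x,j \right)} = 409$
$w{\left(468,489 \right)} + 321088 = 409 + 321088 = 321497$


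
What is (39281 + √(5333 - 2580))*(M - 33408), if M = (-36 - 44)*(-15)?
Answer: -1265162448 - 32208*√2753 ≈ -1.2669e+9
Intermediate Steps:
M = 1200 (M = -80*(-15) = 1200)
(39281 + √(5333 - 2580))*(M - 33408) = (39281 + √(5333 - 2580))*(1200 - 33408) = (39281 + √2753)*(-32208) = -1265162448 - 32208*√2753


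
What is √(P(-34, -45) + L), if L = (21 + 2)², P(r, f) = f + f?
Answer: √439 ≈ 20.952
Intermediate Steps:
P(r, f) = 2*f
L = 529 (L = 23² = 529)
√(P(-34, -45) + L) = √(2*(-45) + 529) = √(-90 + 529) = √439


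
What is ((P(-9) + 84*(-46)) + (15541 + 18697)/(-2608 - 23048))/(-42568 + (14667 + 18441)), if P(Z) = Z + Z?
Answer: 9963083/24270576 ≈ 0.41050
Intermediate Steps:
P(Z) = 2*Z
((P(-9) + 84*(-46)) + (15541 + 18697)/(-2608 - 23048))/(-42568 + (14667 + 18441)) = ((2*(-9) + 84*(-46)) + (15541 + 18697)/(-2608 - 23048))/(-42568 + (14667 + 18441)) = ((-18 - 3864) + 34238/(-25656))/(-42568 + 33108) = (-3882 + 34238*(-1/25656))/(-9460) = (-3882 - 17119/12828)*(-1/9460) = -49815415/12828*(-1/9460) = 9963083/24270576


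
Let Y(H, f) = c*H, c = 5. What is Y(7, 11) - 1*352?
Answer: -317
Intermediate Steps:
Y(H, f) = 5*H
Y(7, 11) - 1*352 = 5*7 - 1*352 = 35 - 352 = -317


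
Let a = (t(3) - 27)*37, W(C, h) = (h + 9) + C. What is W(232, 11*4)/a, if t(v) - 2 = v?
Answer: -285/814 ≈ -0.35012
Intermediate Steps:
t(v) = 2 + v
W(C, h) = 9 + C + h (W(C, h) = (9 + h) + C = 9 + C + h)
a = -814 (a = ((2 + 3) - 27)*37 = (5 - 27)*37 = -22*37 = -814)
W(232, 11*4)/a = (9 + 232 + 11*4)/(-814) = (9 + 232 + 44)*(-1/814) = 285*(-1/814) = -285/814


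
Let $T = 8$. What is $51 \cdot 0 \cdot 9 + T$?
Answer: $8$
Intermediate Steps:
$51 \cdot 0 \cdot 9 + T = 51 \cdot 0 \cdot 9 + 8 = 51 \cdot 0 + 8 = 0 + 8 = 8$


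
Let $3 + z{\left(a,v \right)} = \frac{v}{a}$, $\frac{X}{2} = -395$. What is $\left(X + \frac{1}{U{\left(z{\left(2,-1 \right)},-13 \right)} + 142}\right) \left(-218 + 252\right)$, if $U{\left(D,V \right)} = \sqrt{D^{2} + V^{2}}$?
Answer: $- \frac{2146927348}{79931} - \frac{340 \sqrt{29}}{79931} \approx -26860.0$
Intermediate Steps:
$X = -790$ ($X = 2 \left(-395\right) = -790$)
$z{\left(a,v \right)} = -3 + \frac{v}{a}$
$\left(X + \frac{1}{U{\left(z{\left(2,-1 \right)},-13 \right)} + 142}\right) \left(-218 + 252\right) = \left(-790 + \frac{1}{\sqrt{\left(-3 - \frac{1}{2}\right)^{2} + \left(-13\right)^{2}} + 142}\right) \left(-218 + 252\right) = \left(-790 + \frac{1}{\sqrt{\left(-3 - \frac{1}{2}\right)^{2} + 169} + 142}\right) 34 = \left(-790 + \frac{1}{\sqrt{\left(- \frac{7}{2}\right)^{2} + 169} + 142}\right) 34 = \left(-790 + \frac{1}{\sqrt{\frac{49}{4} + 169} + 142}\right) 34 = \left(-790 + \frac{1}{\sqrt{\frac{725}{4}} + 142}\right) 34 = \left(-790 + \frac{1}{\frac{5 \sqrt{29}}{2} + 142}\right) 34 = \left(-790 + \frac{1}{142 + \frac{5 \sqrt{29}}{2}}\right) 34 = -26860 + \frac{34}{142 + \frac{5 \sqrt{29}}{2}}$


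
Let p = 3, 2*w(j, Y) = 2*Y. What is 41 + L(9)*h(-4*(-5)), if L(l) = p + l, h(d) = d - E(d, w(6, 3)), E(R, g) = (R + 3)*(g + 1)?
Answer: -823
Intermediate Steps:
w(j, Y) = Y (w(j, Y) = (2*Y)/2 = Y)
E(R, g) = (1 + g)*(3 + R) (E(R, g) = (3 + R)*(1 + g) = (1 + g)*(3 + R))
h(d) = -12 - 3*d (h(d) = d - (3 + d + 3*3 + d*3) = d - (3 + d + 9 + 3*d) = d - (12 + 4*d) = d + (-12 - 4*d) = -12 - 3*d)
L(l) = 3 + l
41 + L(9)*h(-4*(-5)) = 41 + (3 + 9)*(-12 - (-12)*(-5)) = 41 + 12*(-12 - 3*20) = 41 + 12*(-12 - 60) = 41 + 12*(-72) = 41 - 864 = -823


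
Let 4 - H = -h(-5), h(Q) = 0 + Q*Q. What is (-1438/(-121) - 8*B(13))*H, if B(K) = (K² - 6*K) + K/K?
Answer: -2540922/121 ≈ -20999.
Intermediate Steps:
B(K) = 1 + K² - 6*K (B(K) = (K² - 6*K) + 1 = 1 + K² - 6*K)
h(Q) = Q² (h(Q) = 0 + Q² = Q²)
H = 29 (H = 4 - (-1)*(-5)² = 4 - (-1)*25 = 4 - 1*(-25) = 4 + 25 = 29)
(-1438/(-121) - 8*B(13))*H = (-1438/(-121) - 8*(1 + 13² - 6*13))*29 = (-1438*(-1/121) - 8*(1 + 169 - 78))*29 = (1438/121 - 8*92)*29 = (1438/121 - 736)*29 = -87618/121*29 = -2540922/121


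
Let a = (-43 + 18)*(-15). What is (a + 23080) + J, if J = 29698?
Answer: 53153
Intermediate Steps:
a = 375 (a = -25*(-15) = 375)
(a + 23080) + J = (375 + 23080) + 29698 = 23455 + 29698 = 53153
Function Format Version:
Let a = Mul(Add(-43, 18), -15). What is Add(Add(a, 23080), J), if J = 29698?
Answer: 53153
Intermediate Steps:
a = 375 (a = Mul(-25, -15) = 375)
Add(Add(a, 23080), J) = Add(Add(375, 23080), 29698) = Add(23455, 29698) = 53153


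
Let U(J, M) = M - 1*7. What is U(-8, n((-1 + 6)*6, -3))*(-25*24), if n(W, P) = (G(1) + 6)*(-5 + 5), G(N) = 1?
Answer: 4200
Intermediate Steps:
n(W, P) = 0 (n(W, P) = (1 + 6)*(-5 + 5) = 7*0 = 0)
U(J, M) = -7 + M (U(J, M) = M - 7 = -7 + M)
U(-8, n((-1 + 6)*6, -3))*(-25*24) = (-7 + 0)*(-25*24) = -7*(-600) = 4200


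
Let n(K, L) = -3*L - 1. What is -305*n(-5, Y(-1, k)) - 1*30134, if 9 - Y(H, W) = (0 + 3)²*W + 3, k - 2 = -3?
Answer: -16104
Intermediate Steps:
k = -1 (k = 2 - 3 = -1)
Y(H, W) = 6 - 9*W (Y(H, W) = 9 - ((0 + 3)²*W + 3) = 9 - (3²*W + 3) = 9 - (9*W + 3) = 9 - (3 + 9*W) = 9 + (-3 - 9*W) = 6 - 9*W)
n(K, L) = -1 - 3*L
-305*n(-5, Y(-1, k)) - 1*30134 = -305*(-1 - 3*(6 - 9*(-1))) - 1*30134 = -305*(-1 - 3*(6 + 9)) - 30134 = -305*(-1 - 3*15) - 30134 = -305*(-1 - 45) - 30134 = -305*(-46) - 30134 = 14030 - 30134 = -16104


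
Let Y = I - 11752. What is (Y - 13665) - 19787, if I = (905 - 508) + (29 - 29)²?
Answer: -44807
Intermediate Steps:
I = 397 (I = 397 + 0² = 397 + 0 = 397)
Y = -11355 (Y = 397 - 11752 = -11355)
(Y - 13665) - 19787 = (-11355 - 13665) - 19787 = -25020 - 19787 = -44807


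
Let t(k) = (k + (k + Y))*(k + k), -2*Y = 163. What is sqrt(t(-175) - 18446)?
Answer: 3*sqrt(14731) ≈ 364.11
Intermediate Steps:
Y = -163/2 (Y = -1/2*163 = -163/2 ≈ -81.500)
t(k) = 2*k*(-163/2 + 2*k) (t(k) = (k + (k - 163/2))*(k + k) = (k + (-163/2 + k))*(2*k) = (-163/2 + 2*k)*(2*k) = 2*k*(-163/2 + 2*k))
sqrt(t(-175) - 18446) = sqrt(-175*(-163 + 4*(-175)) - 18446) = sqrt(-175*(-163 - 700) - 18446) = sqrt(-175*(-863) - 18446) = sqrt(151025 - 18446) = sqrt(132579) = 3*sqrt(14731)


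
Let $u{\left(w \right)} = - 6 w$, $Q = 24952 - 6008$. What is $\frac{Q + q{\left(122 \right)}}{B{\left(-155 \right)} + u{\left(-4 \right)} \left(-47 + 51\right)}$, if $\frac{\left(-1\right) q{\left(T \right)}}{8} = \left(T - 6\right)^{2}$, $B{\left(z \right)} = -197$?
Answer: $\frac{88704}{101} \approx 878.26$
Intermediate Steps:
$Q = 18944$ ($Q = 24952 - 6008 = 18944$)
$q{\left(T \right)} = - 8 \left(-6 + T\right)^{2}$ ($q{\left(T \right)} = - 8 \left(T - 6\right)^{2} = - 8 \left(-6 + T\right)^{2}$)
$\frac{Q + q{\left(122 \right)}}{B{\left(-155 \right)} + u{\left(-4 \right)} \left(-47 + 51\right)} = \frac{18944 - 8 \left(-6 + 122\right)^{2}}{-197 + \left(-6\right) \left(-4\right) \left(-47 + 51\right)} = \frac{18944 - 8 \cdot 116^{2}}{-197 + 24 \cdot 4} = \frac{18944 - 107648}{-197 + 96} = \frac{18944 - 107648}{-101} = \left(-88704\right) \left(- \frac{1}{101}\right) = \frac{88704}{101}$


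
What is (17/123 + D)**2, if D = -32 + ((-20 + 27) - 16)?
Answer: 25260676/15129 ≈ 1669.7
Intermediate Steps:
D = -41 (D = -32 + (7 - 16) = -32 - 9 = -41)
(17/123 + D)**2 = (17/123 - 41)**2 = (-5026/123)**2 = 25260676/15129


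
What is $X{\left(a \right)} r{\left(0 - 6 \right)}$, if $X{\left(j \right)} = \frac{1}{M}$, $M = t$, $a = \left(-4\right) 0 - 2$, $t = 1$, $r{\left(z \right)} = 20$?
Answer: $20$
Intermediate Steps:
$a = -2$ ($a = 0 - 2 = -2$)
$M = 1$
$X{\left(j \right)} = 1$ ($X{\left(j \right)} = 1^{-1} = 1$)
$X{\left(a \right)} r{\left(0 - 6 \right)} = 1 \cdot 20 = 20$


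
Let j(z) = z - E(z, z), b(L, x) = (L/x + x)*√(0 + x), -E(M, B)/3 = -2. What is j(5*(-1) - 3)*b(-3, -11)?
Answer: 1652*I*√11/11 ≈ 498.1*I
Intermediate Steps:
E(M, B) = 6 (E(M, B) = -3*(-2) = 6)
b(L, x) = √x*(x + L/x) (b(L, x) = (x + L/x)*√x = √x*(x + L/x))
j(z) = -6 + z (j(z) = z - 1*6 = z - 6 = -6 + z)
j(5*(-1) - 3)*b(-3, -11) = (-6 + (5*(-1) - 3))*((-3 + (-11)²)/√(-11)) = (-6 + (-5 - 3))*((-I*√11/11)*(-3 + 121)) = (-6 - 8)*(-I*√11/11*118) = -(-1652)*I*√11/11 = 1652*I*√11/11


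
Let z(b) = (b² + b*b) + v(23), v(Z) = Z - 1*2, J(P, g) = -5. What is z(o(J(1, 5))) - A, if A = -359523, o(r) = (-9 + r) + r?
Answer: 360266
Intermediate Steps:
v(Z) = -2 + Z (v(Z) = Z - 2 = -2 + Z)
o(r) = -9 + 2*r
z(b) = 21 + 2*b² (z(b) = (b² + b*b) + (-2 + 23) = (b² + b²) + 21 = 2*b² + 21 = 21 + 2*b²)
z(o(J(1, 5))) - A = (21 + 2*(-9 + 2*(-5))²) - 1*(-359523) = (21 + 2*(-9 - 10)²) + 359523 = (21 + 2*(-19)²) + 359523 = (21 + 2*361) + 359523 = (21 + 722) + 359523 = 743 + 359523 = 360266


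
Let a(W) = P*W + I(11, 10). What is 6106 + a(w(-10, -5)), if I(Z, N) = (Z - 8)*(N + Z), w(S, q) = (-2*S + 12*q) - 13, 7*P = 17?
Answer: 42282/7 ≈ 6040.3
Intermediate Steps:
P = 17/7 (P = (⅐)*17 = 17/7 ≈ 2.4286)
w(S, q) = -13 - 2*S + 12*q
I(Z, N) = (-8 + Z)*(N + Z)
a(W) = 63 + 17*W/7 (a(W) = 17*W/7 + (11² - 8*10 - 8*11 + 10*11) = 17*W/7 + (121 - 80 - 88 + 110) = 17*W/7 + 63 = 63 + 17*W/7)
6106 + a(w(-10, -5)) = 6106 + (63 + 17*(-13 - 2*(-10) + 12*(-5))/7) = 6106 + (63 + 17*(-13 + 20 - 60)/7) = 6106 + (63 + (17/7)*(-53)) = 6106 + (63 - 901/7) = 6106 - 460/7 = 42282/7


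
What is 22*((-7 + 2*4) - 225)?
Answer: -4928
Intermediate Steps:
22*((-7 + 2*4) - 225) = 22*((-7 + 8) - 225) = 22*(1 - 225) = 22*(-224) = -4928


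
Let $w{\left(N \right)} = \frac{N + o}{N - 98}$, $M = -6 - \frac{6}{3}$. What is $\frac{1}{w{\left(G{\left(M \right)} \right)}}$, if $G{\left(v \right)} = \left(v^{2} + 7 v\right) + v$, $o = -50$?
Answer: $\frac{49}{25} \approx 1.96$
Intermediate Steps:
$M = -8$ ($M = -6 - 2 = -8$)
$G{\left(v \right)} = v^{2} + 8 v$
$w{\left(N \right)} = \frac{-50 + N}{-98 + N}$ ($w{\left(N \right)} = \frac{N - 50}{N - 98} = \frac{-50 + N}{-98 + N}$)
$\frac{1}{w{\left(G{\left(M \right)} \right)}} = \frac{1}{\frac{1}{-98 - 8 \left(8 - 8\right)} \left(-50 - 8 \left(8 - 8\right)\right)} = \frac{1}{\frac{1}{-98 - 0} \left(-50 - 0\right)} = \frac{1}{\frac{1}{-98 + 0} \left(-50 + 0\right)} = \frac{1}{\frac{1}{-98} \left(-50\right)} = \frac{1}{\left(- \frac{1}{98}\right) \left(-50\right)} = \frac{1}{\frac{25}{49}} = \frac{49}{25}$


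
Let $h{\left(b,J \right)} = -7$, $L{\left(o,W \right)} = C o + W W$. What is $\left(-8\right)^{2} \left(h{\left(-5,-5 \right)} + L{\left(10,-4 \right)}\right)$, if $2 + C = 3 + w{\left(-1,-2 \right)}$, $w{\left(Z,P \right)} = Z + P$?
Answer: $-704$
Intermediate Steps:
$w{\left(Z,P \right)} = P + Z$
$C = -2$ ($C = -2 + \left(3 - 3\right) = -2 + 0 = -2$)
$L{\left(o,W \right)} = W^{2} - 2 o$ ($L{\left(o,W \right)} = - 2 o + W W = - 2 o + W^{2} = W^{2} - 2 o$)
$\left(-8\right)^{2} \left(h{\left(-5,-5 \right)} + L{\left(10,-4 \right)}\right) = \left(-8\right)^{2} \left(-7 + \left(\left(-4\right)^{2} - 20\right)\right) = 64 \left(-7 + \left(16 - 20\right)\right) = 64 \left(-7 - 4\right) = 64 \left(-11\right) = -704$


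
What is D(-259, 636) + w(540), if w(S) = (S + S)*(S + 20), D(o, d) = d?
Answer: 605436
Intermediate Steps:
w(S) = 2*S*(20 + S) (w(S) = (2*S)*(20 + S) = 2*S*(20 + S))
D(-259, 636) + w(540) = 636 + 2*540*(20 + 540) = 636 + 2*540*560 = 636 + 604800 = 605436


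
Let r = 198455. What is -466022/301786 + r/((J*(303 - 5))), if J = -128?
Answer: -38833441899/5755662592 ≈ -6.7470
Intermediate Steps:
-466022/301786 + r/((J*(303 - 5))) = -466022/301786 + 198455/((-128*(303 - 5))) = -466022*1/301786 + 198455/((-128*298)) = -233011/150893 + 198455/(-38144) = -233011/150893 + 198455*(-1/38144) = -233011/150893 - 198455/38144 = -38833441899/5755662592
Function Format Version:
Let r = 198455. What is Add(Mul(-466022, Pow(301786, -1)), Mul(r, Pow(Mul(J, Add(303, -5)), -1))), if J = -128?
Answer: Rational(-38833441899, 5755662592) ≈ -6.7470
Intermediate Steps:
Add(Mul(-466022, Pow(301786, -1)), Mul(r, Pow(Mul(J, Add(303, -5)), -1))) = Add(Mul(-466022, Pow(301786, -1)), Mul(198455, Pow(Mul(-128, Add(303, -5)), -1))) = Add(Mul(-466022, Rational(1, 301786)), Mul(198455, Pow(Mul(-128, 298), -1))) = Add(Rational(-233011, 150893), Mul(198455, Pow(-38144, -1))) = Add(Rational(-233011, 150893), Mul(198455, Rational(-1, 38144))) = Add(Rational(-233011, 150893), Rational(-198455, 38144)) = Rational(-38833441899, 5755662592)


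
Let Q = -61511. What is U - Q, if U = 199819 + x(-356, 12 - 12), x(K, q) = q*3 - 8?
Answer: 261322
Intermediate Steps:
x(K, q) = -8 + 3*q (x(K, q) = 3*q - 8 = -8 + 3*q)
U = 199811 (U = 199819 + (-8 + 3*(12 - 12)) = 199819 + (-8 + 3*0) = 199819 + (-8 + 0) = 199819 - 8 = 199811)
U - Q = 199811 - 1*(-61511) = 199811 + 61511 = 261322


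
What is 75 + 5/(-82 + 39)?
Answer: 3220/43 ≈ 74.884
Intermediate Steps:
75 + 5/(-82 + 39) = 75 + 5/(-43) = 75 - 1/43*5 = 75 - 5/43 = 3220/43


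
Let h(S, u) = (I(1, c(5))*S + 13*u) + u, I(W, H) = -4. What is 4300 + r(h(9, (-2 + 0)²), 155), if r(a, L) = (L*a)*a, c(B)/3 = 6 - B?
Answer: 66300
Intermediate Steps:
c(B) = 18 - 3*B (c(B) = 3*(6 - B) = 18 - 3*B)
h(S, u) = -4*S + 14*u (h(S, u) = (-4*S + 13*u) + u = -4*S + 14*u)
r(a, L) = L*a²
4300 + r(h(9, (-2 + 0)²), 155) = 4300 + 155*(-4*9 + 14*(-2 + 0)²)² = 4300 + 155*(-36 + 14*(-2)²)² = 4300 + 155*(-36 + 14*4)² = 4300 + 155*(-36 + 56)² = 4300 + 155*20² = 4300 + 155*400 = 4300 + 62000 = 66300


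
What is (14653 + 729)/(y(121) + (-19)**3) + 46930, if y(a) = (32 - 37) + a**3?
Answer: 82817245592/1764697 ≈ 46930.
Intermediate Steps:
y(a) = -5 + a**3
(14653 + 729)/(y(121) + (-19)**3) + 46930 = (14653 + 729)/((-5 + 121**3) + (-19)**3) + 46930 = 15382/((-5 + 1771561) - 6859) + 46930 = 15382/(1771556 - 6859) + 46930 = 15382/1764697 + 46930 = 82817245592/1764697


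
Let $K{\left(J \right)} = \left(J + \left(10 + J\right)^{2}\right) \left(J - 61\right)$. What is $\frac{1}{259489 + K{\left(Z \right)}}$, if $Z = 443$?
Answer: $\frac{1}{78818553} \approx 1.2687 \cdot 10^{-8}$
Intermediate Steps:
$K{\left(J \right)} = \left(-61 + J\right) \left(J + \left(10 + J\right)^{2}\right)$ ($K{\left(J \right)} = \left(J + \left(10 + J\right)^{2}\right) \left(-61 + J\right) = \left(-61 + J\right) \left(J + \left(10 + J\right)^{2}\right)$)
$\frac{1}{259489 + K{\left(Z \right)}} = \frac{1}{259489 - \left(529283 - 86938307 + 7849960\right)} = \frac{1}{259489 - -78559064} = \frac{1}{259489 + 78559064} = \frac{1}{78818553}$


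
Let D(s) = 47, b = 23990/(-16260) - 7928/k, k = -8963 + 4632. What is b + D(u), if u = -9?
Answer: 333484541/7042206 ≈ 47.355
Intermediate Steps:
k = -4331
b = 2500859/7042206 (b = 23990/(-16260) - 7928/(-4331) = 23990*(-1/16260) - 7928*(-1/4331) = -2399/1626 + 7928/4331 = 2500859/7042206 ≈ 0.35512)
b + D(u) = 2500859/7042206 + 47 = 333484541/7042206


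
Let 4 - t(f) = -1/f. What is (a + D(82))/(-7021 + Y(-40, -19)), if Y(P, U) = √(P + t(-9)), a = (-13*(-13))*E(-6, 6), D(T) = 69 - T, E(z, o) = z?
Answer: 64895103/443650294 + 15405*I*√13/443650294 ≈ 0.14628 + 0.0001252*I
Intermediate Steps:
t(f) = 4 + 1/f (t(f) = 4 - (-1)/f = 4 + 1/f)
a = -1014 (a = -13*(-13)*(-6) = 169*(-6) = -1014)
Y(P, U) = √(35/9 + P) (Y(P, U) = √(P + (4 + 1/(-9))) = √(P + (4 - ⅑)) = √(P + 35/9) = √(35/9 + P))
(a + D(82))/(-7021 + Y(-40, -19)) = (-1014 + (69 - 1*82))/(-7021 + √(35 + 9*(-40))/3) = (-1014 + (69 - 82))/(-7021 + √(35 - 360)/3) = (-1014 - 13)/(-7021 + √(-325)/3) = -1027/(-7021 + (5*I*√13)/3) = -1027/(-7021 + 5*I*√13/3)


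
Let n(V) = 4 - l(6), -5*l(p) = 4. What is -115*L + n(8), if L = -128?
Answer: 73624/5 ≈ 14725.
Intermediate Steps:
l(p) = -⅘ (l(p) = -⅕*4 = -⅘)
n(V) = 24/5 (n(V) = 4 - 1*(-⅘) = 4 + ⅘ = 24/5)
-115*L + n(8) = -115*(-128) + 24/5 = 14720 + 24/5 = 73624/5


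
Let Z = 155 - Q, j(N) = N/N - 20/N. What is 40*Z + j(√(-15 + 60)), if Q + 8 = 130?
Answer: 1321 - 4*√5/3 ≈ 1318.0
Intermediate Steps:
Q = 122 (Q = -8 + 130 = 122)
j(N) = 1 - 20/N
Z = 33 (Z = 155 - 1*122 = 155 - 122 = 33)
40*Z + j(√(-15 + 60)) = 40*33 + (-20 + √(-15 + 60))/(√(-15 + 60)) = 1320 + (-20 + √45)/(√45) = 1320 + (-20 + 3*√5)/((3*√5)) = 1320 + (√5/15)*(-20 + 3*√5) = 1320 + √5*(-20 + 3*√5)/15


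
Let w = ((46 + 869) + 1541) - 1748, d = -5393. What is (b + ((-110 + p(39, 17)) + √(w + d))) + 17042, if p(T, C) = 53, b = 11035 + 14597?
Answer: 42617 + I*√4685 ≈ 42617.0 + 68.447*I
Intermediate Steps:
b = 25632
w = 708 (w = (915 + 1541) - 1748 = 2456 - 1748 = 708)
(b + ((-110 + p(39, 17)) + √(w + d))) + 17042 = (25632 + ((-110 + 53) + √(708 - 5393))) + 17042 = (25632 + (-57 + √(-4685))) + 17042 = (25632 + (-57 + I*√4685)) + 17042 = (25575 + I*√4685) + 17042 = 42617 + I*√4685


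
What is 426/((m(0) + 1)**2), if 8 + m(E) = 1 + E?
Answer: 71/6 ≈ 11.833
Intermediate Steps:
m(E) = -7 + E (m(E) = -8 + (1 + E) = -7 + E)
426/((m(0) + 1)**2) = 426/(((-7 + 0) + 1)**2) = 426/((-7 + 1)**2) = 426/((-6)**2) = 426/36 = 426*(1/36) = 71/6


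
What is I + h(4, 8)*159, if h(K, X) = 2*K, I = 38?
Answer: 1310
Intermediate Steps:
I + h(4, 8)*159 = 38 + (2*4)*159 = 38 + 8*159 = 38 + 1272 = 1310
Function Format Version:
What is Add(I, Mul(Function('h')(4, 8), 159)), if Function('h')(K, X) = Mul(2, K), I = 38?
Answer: 1310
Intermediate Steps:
Add(I, Mul(Function('h')(4, 8), 159)) = Add(38, Mul(Mul(2, 4), 159)) = Add(38, Mul(8, 159)) = Add(38, 1272) = 1310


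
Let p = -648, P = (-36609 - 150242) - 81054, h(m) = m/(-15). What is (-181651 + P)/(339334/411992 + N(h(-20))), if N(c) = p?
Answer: 92606737776/133315741 ≈ 694.64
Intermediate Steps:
h(m) = -m/15 (h(m) = m*(-1/15) = -m/15)
P = -267905 (P = -186851 - 81054 = -267905)
N(c) = -648
(-181651 + P)/(339334/411992 + N(h(-20))) = (-181651 - 267905)/(339334/411992 - 648) = -449556/(339334*(1/411992) - 648) = -449556/(169667/205996 - 648) = -449556/(-133315741/205996) = -449556*(-205996/133315741) = 92606737776/133315741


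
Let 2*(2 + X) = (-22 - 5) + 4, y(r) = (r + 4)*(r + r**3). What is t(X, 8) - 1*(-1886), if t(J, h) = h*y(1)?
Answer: 1966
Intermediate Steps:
y(r) = (4 + r)*(r + r**3)
X = -27/2 (X = -2 + ((-22 - 5) + 4)/2 = -2 + (-27 + 4)/2 = -2 + (1/2)*(-23) = -2 - 23/2 = -27/2 ≈ -13.500)
t(J, h) = 10*h (t(J, h) = h*(1*(4 + 1 + 1**3 + 4*1**2)) = h*(1*(4 + 1 + 1 + 4*1)) = h*(1*(4 + 1 + 1 + 4)) = h*(1*10) = h*10 = 10*h)
t(X, 8) - 1*(-1886) = 10*8 - 1*(-1886) = 80 + 1886 = 1966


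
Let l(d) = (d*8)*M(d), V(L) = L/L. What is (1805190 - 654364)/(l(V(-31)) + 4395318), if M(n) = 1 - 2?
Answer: 575413/2197655 ≈ 0.26183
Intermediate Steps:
V(L) = 1
M(n) = -1
l(d) = -8*d (l(d) = (d*8)*(-1) = (8*d)*(-1) = -8*d)
(1805190 - 654364)/(l(V(-31)) + 4395318) = (1805190 - 654364)/(-8*1 + 4395318) = 1150826/(-8 + 4395318) = 1150826/4395310 = 1150826*(1/4395310) = 575413/2197655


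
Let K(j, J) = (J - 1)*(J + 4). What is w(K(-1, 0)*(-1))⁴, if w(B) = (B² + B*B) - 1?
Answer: 923521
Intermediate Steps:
K(j, J) = (-1 + J)*(4 + J)
w(B) = -1 + 2*B² (w(B) = (B² + B²) - 1 = 2*B² - 1 = -1 + 2*B²)
w(K(-1, 0)*(-1))⁴ = (-1 + 2*((-4 + 0² + 3*0)*(-1))²)⁴ = (-1 + 2*((-4 + 0 + 0)*(-1))²)⁴ = (-1 + 2*(-4*(-1))²)⁴ = (-1 + 2*4²)⁴ = (-1 + 2*16)⁴ = (-1 + 32)⁴ = 31⁴ = 923521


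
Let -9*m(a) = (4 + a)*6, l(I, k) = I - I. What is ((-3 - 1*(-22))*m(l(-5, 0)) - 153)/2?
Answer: -611/6 ≈ -101.83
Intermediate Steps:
l(I, k) = 0
m(a) = -8/3 - 2*a/3 (m(a) = -(4 + a)*6/9 = -(24 + 6*a)/9 = -8/3 - 2*a/3)
((-3 - 1*(-22))*m(l(-5, 0)) - 153)/2 = ((-3 - 1*(-22))*(-8/3 - ⅔*0) - 153)/2 = ((-3 + 22)*(-8/3 + 0) - 153)*(½) = (19*(-8/3) - 153)*(½) = (-152/3 - 153)*(½) = -611/3*½ = -611/6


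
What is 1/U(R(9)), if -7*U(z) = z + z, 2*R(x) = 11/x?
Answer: -63/11 ≈ -5.7273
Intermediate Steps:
R(x) = 11/(2*x) (R(x) = (11/x)/2 = 11/(2*x))
U(z) = -2*z/7 (U(z) = -(z + z)/7 = -2*z/7)
1/U(R(9)) = 1/(-11/(7*9)) = 1/(-2/7*11/18) = 1/(-11/63) = -63/11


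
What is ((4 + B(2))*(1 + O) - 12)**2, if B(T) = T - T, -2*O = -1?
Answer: 36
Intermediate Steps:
O = 1/2 (O = -1/2*(-1) = 1/2 ≈ 0.50000)
B(T) = 0
((4 + B(2))*(1 + O) - 12)**2 = ((4 + 0)*(1 + 1/2) - 12)**2 = (4*(3/2) - 12)**2 = (6 - 12)**2 = (-6)**2 = 36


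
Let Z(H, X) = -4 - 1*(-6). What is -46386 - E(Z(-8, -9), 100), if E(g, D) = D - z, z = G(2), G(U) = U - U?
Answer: -46486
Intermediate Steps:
G(U) = 0
z = 0
Z(H, X) = 2 (Z(H, X) = -4 + 6 = 2)
E(g, D) = D (E(g, D) = D - 1*0 = D + 0 = D)
-46386 - E(Z(-8, -9), 100) = -46386 - 1*100 = -46386 - 100 = -46486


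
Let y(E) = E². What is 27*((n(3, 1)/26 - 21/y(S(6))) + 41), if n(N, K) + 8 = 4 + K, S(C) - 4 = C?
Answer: 1427679/1300 ≈ 1098.2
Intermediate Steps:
S(C) = 4 + C
n(N, K) = -4 + K (n(N, K) = -8 + (4 + K) = -4 + K)
27*((n(3, 1)/26 - 21/y(S(6))) + 41) = 27*(((-4 + 1)/26 - 21/(4 + 6)²) + 41) = 27*((-3*1/26 - 21/(10²)) + 41) = 27*((-3/26 - 21/100) + 41) = 27*(-423/1300 + 41) = 27*(52877/1300) = 1427679/1300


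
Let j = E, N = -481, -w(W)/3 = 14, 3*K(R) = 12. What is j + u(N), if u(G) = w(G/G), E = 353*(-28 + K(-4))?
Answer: -8514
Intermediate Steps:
K(R) = 4 (K(R) = (1/3)*12 = 4)
E = -8472 (E = 353*(-28 + 4) = 353*(-24) = -8472)
w(W) = -42 (w(W) = -3*14 = -42)
j = -8472
u(G) = -42
j + u(N) = -8472 - 42 = -8514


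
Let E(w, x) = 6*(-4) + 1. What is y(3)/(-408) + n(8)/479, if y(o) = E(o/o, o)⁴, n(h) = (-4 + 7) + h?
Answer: -134039351/195432 ≈ -685.86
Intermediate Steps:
n(h) = 3 + h
E(w, x) = -23 (E(w, x) = -24 + 1 = -23)
y(o) = 279841 (y(o) = (-23)⁴ = 279841)
y(3)/(-408) + n(8)/479 = 279841/(-408) + (3 + 8)/479 = 279841*(-1/408) + 11*(1/479) = -279841/408 + 11/479 = -134039351/195432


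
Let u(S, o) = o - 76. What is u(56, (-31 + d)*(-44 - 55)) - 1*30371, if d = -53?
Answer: -22131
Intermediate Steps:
u(S, o) = -76 + o
u(56, (-31 + d)*(-44 - 55)) - 1*30371 = (-76 + (-31 - 53)*(-44 - 55)) - 1*30371 = (-76 - 84*(-99)) - 30371 = (-76 + 8316) - 30371 = 8240 - 30371 = -22131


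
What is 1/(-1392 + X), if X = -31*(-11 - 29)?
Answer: -1/152 ≈ -0.0065789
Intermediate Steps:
X = 1240 (X = -31*(-40) = 1240)
1/(-1392 + X) = 1/(-1392 + 1240) = 1/(-152) = -1/152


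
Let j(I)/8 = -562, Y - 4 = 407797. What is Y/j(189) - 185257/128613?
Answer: -53281425485/578244048 ≈ -92.143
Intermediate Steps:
Y = 407801 (Y = 4 + 407797 = 407801)
j(I) = -4496 (j(I) = 8*(-562) = -4496)
Y/j(189) - 185257/128613 = 407801/(-4496) - 185257/128613 = 407801*(-1/4496) - 185257*1/128613 = -407801/4496 - 185257/128613 = -53281425485/578244048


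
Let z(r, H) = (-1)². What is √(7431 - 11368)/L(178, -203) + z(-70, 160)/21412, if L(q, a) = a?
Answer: 1/21412 - I*√3937/203 ≈ 4.6703e-5 - 0.30909*I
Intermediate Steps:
z(r, H) = 1
√(7431 - 11368)/L(178, -203) + z(-70, 160)/21412 = √(7431 - 11368)/(-203) + 1/21412 = √(-3937)*(-1/203) + 1*(1/21412) = (I*√3937)*(-1/203) + 1/21412 = -I*√3937/203 + 1/21412 = 1/21412 - I*√3937/203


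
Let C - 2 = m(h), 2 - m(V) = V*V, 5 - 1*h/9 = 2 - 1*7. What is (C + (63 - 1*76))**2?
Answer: 65755881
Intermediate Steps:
h = 90 (h = 45 - 9*(2 - 1*7) = 45 - 9*(2 - 7) = 45 - 9*(-5) = 45 + 45 = 90)
m(V) = 2 - V**2 (m(V) = 2 - V*V = 2 - V**2)
C = -8096 (C = 2 + (2 - 1*90**2) = 2 + (2 - 1*8100) = 2 + (2 - 8100) = 2 - 8098 = -8096)
(C + (63 - 1*76))**2 = (-8096 + (63 - 1*76))**2 = (-8096 + (63 - 76))**2 = (-8096 - 13)**2 = (-8109)**2 = 65755881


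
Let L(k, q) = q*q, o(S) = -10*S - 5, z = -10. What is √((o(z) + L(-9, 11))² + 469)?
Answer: 5*√1885 ≈ 217.08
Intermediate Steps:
o(S) = -5 - 10*S
L(k, q) = q²
√((o(z) + L(-9, 11))² + 469) = √(((-5 - 10*(-10)) + 11²)² + 469) = √(((-5 + 100) + 121)² + 469) = √((95 + 121)² + 469) = √(216² + 469) = √(46656 + 469) = √47125 = 5*√1885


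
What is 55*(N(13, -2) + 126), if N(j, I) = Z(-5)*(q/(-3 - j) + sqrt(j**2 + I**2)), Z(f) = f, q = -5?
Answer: 109505/16 - 275*sqrt(173) ≈ 3227.0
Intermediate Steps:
N(j, I) = -5*sqrt(I**2 + j**2) + 25/(-3 - j) (N(j, I) = -5*(-5/(-3 - j) + sqrt(j**2 + I**2)) = -5*(-5/(-3 - j) + sqrt(I**2 + j**2)) = -5*(sqrt(I**2 + j**2) - 5/(-3 - j)) = -5*sqrt(I**2 + j**2) + 25/(-3 - j))
55*(N(13, -2) + 126) = 55*(5*(-5 - 3*sqrt((-2)**2 + 13**2) - 1*13*sqrt((-2)**2 + 13**2))/(3 + 13) + 126) = 55*(5*(-5 - 3*sqrt(4 + 169) - 1*13*sqrt(4 + 169))/16 + 126) = 55*(5*(1/16)*(-5 - 3*sqrt(173) - 1*13*sqrt(173)) + 126) = 55*(5*(1/16)*(-5 - 3*sqrt(173) - 13*sqrt(173)) + 126) = 55*(5*(1/16)*(-5 - 16*sqrt(173)) + 126) = 55*((-25/16 - 5*sqrt(173)) + 126) = 55*(1991/16 - 5*sqrt(173)) = 109505/16 - 275*sqrt(173)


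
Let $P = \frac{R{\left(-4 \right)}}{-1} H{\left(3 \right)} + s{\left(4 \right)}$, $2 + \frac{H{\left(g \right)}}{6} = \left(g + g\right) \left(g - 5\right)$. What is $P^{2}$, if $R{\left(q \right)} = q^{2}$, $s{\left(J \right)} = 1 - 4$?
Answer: $1798281$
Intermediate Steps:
$s{\left(J \right)} = -3$ ($s{\left(J \right)} = 1 - 4 = -3$)
$H{\left(g \right)} = -12 + 12 g \left(-5 + g\right)$ ($H{\left(g \right)} = -12 + 6 \left(g + g\right) \left(g - 5\right) = -12 + 6 \cdot 2 g \left(-5 + g\right) = -12 + 12 g \left(-5 + g\right)$)
$P = 1341$ ($P = \frac{\left(-4\right)^{2}}{-1} \left(-12 - 180 + 12 \cdot 3^{2}\right) - 3 = 16 \left(-1\right) \left(-12 - 180 + 12 \cdot 9\right) - 3 = - 16 \left(-12 - 180 + 108\right) - 3 = \left(-16\right) \left(-84\right) - 3 = 1344 - 3 = 1341$)
$P^{2} = 1341^{2} = 1798281$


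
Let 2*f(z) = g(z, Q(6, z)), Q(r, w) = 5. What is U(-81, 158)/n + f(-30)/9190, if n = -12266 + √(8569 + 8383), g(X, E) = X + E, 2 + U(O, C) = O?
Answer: 747566427/138252341876 + 83*√4238/75218902 ≈ 0.0054791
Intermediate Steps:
U(O, C) = -2 + O
g(X, E) = E + X
f(z) = 5/2 + z/2 (f(z) = (5 + z)/2 = 5/2 + z/2)
n = -12266 + 2*√4238 (n = -12266 + √16952 = -12266 + 2*√4238 ≈ -12136.)
U(-81, 158)/n + f(-30)/9190 = (-2 - 81)/(-12266 + 2*√4238) + (5/2 + (½)*(-30))/9190 = -83/(-12266 + 2*√4238) + (5/2 - 15)*(1/9190) = -83/(-12266 + 2*√4238) - 25/2*1/9190 = -83/(-12266 + 2*√4238) - 5/3676 = -5/3676 - 83/(-12266 + 2*√4238)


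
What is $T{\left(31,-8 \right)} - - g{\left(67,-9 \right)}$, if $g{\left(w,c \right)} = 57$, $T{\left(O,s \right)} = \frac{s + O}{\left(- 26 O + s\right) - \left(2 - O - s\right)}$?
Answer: $\frac{45178}{793} \approx 56.971$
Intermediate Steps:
$T{\left(O,s \right)} = \frac{O + s}{-2 - 25 O + 2 s}$ ($T{\left(O,s \right)} = \frac{O + s}{\left(s - 26 O\right) + \left(-2 + O + s\right)} = \frac{O + s}{-2 - 25 O + 2 s}$)
$T{\left(31,-8 \right)} - - g{\left(67,-9 \right)} = \frac{31 - 8}{-2 - 775 + 2 \left(-8\right)} - \left(-1\right) 57 = \frac{1}{-2 - 775 - 16} \cdot 23 - -57 = \frac{1}{-793} \cdot 23 + 57 = \left(- \frac{1}{793}\right) 23 + 57 = - \frac{23}{793} + 57 = \frac{45178}{793}$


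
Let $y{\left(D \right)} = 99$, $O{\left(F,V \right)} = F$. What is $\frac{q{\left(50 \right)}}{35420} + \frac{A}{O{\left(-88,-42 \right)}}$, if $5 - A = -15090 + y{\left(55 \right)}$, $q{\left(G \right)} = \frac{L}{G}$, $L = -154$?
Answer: $- \frac{21556761}{126500} \approx -170.41$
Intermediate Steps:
$q{\left(G \right)} = - \frac{154}{G}$
$A = 14996$ ($A = 5 - \left(-15090 + 99\right) = 5 - -14991 = 5 + 14991 = 14996$)
$\frac{q{\left(50 \right)}}{35420} + \frac{A}{O{\left(-88,-42 \right)}} = \frac{\left(-154\right) \frac{1}{50}}{35420} + \frac{14996}{-88} = \left(-154\right) \frac{1}{50} \cdot \frac{1}{35420} + 14996 \left(- \frac{1}{88}\right) = \left(- \frac{77}{25}\right) \frac{1}{35420} - \frac{3749}{22} = - \frac{1}{11500} - \frac{3749}{22} = - \frac{21556761}{126500}$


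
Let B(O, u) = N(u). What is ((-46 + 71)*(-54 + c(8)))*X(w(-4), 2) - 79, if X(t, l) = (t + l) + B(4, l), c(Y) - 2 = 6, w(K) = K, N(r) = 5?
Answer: -3529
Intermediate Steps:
c(Y) = 8 (c(Y) = 2 + 6 = 8)
B(O, u) = 5
X(t, l) = 5 + l + t (X(t, l) = (t + l) + 5 = (l + t) + 5 = 5 + l + t)
((-46 + 71)*(-54 + c(8)))*X(w(-4), 2) - 79 = ((-46 + 71)*(-54 + 8))*(5 + 2 - 4) - 79 = (25*(-46))*3 - 79 = -1150*3 - 79 = -3450 - 79 = -3529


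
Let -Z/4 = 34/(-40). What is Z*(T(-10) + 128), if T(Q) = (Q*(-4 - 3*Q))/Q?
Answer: 2618/5 ≈ 523.60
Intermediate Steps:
Z = 17/5 (Z = -136/(-40) = -136*(-1)/40 = -4*(-17/20) = 17/5 ≈ 3.4000)
T(Q) = -4 - 3*Q
Z*(T(-10) + 128) = 17*((-4 - 3*(-10)) + 128)/5 = 17*((-4 + 30) + 128)/5 = 17*(26 + 128)/5 = (17/5)*154 = 2618/5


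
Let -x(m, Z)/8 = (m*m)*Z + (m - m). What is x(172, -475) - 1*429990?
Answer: 111989210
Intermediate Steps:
x(m, Z) = -8*Z*m² (x(m, Z) = -8*((m*m)*Z + (m - m)) = -8*(m²*Z + 0) = -8*(Z*m² + 0) = -8*Z*m²)
x(172, -475) - 1*429990 = -8*(-475)*172² - 1*429990 = -8*(-475)*29584 - 429990 = 112419200 - 429990 = 111989210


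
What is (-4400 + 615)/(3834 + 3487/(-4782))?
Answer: -18099870/18330701 ≈ -0.98741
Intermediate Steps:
(-4400 + 615)/(3834 + 3487/(-4782)) = -3785/(3834 + 3487*(-1/4782)) = -3785/(3834 - 3487/4782) = -3785/18330701/4782 = -3785*4782/18330701 = -18099870/18330701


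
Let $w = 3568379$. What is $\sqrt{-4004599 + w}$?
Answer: $2 i \sqrt{109055} \approx 660.47 i$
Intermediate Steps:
$\sqrt{-4004599 + w} = \sqrt{-4004599 + 3568379} = \sqrt{-436220} = 2 i \sqrt{109055}$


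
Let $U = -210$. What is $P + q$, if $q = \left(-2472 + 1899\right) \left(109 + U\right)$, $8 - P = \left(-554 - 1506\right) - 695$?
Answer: $60636$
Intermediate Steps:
$P = 2763$ ($P = 8 - \left(\left(-554 - 1506\right) - 695\right) = 8 - \left(-2060 - 695\right) = 8 - -2755 = 8 + 2755 = 2763$)
$q = 57873$ ($q = \left(-2472 + 1899\right) \left(109 - 210\right) = \left(-573\right) \left(-101\right) = 57873$)
$P + q = 2763 + 57873 = 60636$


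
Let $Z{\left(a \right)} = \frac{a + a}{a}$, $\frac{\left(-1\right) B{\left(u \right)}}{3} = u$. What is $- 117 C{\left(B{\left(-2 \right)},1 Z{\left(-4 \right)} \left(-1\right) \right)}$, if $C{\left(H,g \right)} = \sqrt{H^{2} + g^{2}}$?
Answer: $- 234 \sqrt{10} \approx -739.97$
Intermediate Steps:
$B{\left(u \right)} = - 3 u$
$Z{\left(a \right)} = 2$ ($Z{\left(a \right)} = \frac{2 a}{a} = 2$)
$- 117 C{\left(B{\left(-2 \right)},1 Z{\left(-4 \right)} \left(-1\right) \right)} = - 117 \sqrt{\left(\left(-3\right) \left(-2\right)\right)^{2} + \left(1 \cdot 2 \left(-1\right)\right)^{2}} = - 117 \sqrt{6^{2} + \left(2 \left(-1\right)\right)^{2}} = - 117 \sqrt{36 + \left(-2\right)^{2}} = - 117 \sqrt{36 + 4} = - 117 \sqrt{40} = - 117 \cdot 2 \sqrt{10} = - 234 \sqrt{10}$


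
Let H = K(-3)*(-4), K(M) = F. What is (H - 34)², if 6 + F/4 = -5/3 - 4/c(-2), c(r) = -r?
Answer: 131044/9 ≈ 14560.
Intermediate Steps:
F = -116/3 (F = -24 + 4*(-5/3 - 4/((-1*(-2)))) = -24 + 4*(-5*⅓ - 4/2) = -24 + 4*(-5/3 - 4*½) = -24 + 4*(-5/3 - 2) = -24 + 4*(-11/3) = -24 - 44/3 = -116/3 ≈ -38.667)
K(M) = -116/3
H = 464/3 (H = -116/3*(-4) = 464/3 ≈ 154.67)
(H - 34)² = (464/3 - 34)² = (362/3)² = 131044/9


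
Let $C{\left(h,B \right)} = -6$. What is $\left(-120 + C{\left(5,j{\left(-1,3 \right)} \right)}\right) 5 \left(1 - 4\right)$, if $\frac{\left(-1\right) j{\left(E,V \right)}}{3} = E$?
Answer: $1890$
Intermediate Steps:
$j{\left(E,V \right)} = - 3 E$
$\left(-120 + C{\left(5,j{\left(-1,3 \right)} \right)}\right) 5 \left(1 - 4\right) = \left(-120 - 6\right) 5 \left(1 - 4\right) = - 126 \cdot 5 \left(-3\right) = \left(-126\right) \left(-15\right) = 1890$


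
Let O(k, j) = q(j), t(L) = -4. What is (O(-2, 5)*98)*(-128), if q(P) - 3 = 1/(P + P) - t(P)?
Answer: -445312/5 ≈ -89062.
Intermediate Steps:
q(P) = 7 + 1/(2*P) (q(P) = 3 + (1/(P + P) - 1*(-4)) = 3 + (1/(2*P) + 4) = 3 + (4 + 1/(2*P)) = 7 + 1/(2*P))
O(k, j) = 7 + 1/(2*j)
(O(-2, 5)*98)*(-128) = ((7 + (½)/5)*98)*(-128) = ((7 + (½)*(⅕))*98)*(-128) = ((7 + ⅒)*98)*(-128) = ((71/10)*98)*(-128) = (3479/5)*(-128) = -445312/5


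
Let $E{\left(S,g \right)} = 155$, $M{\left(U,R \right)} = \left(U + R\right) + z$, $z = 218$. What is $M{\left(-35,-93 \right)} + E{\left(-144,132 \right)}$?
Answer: $245$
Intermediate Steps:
$M{\left(U,R \right)} = 218 + R + U$ ($M{\left(U,R \right)} = \left(U + R\right) + 218 = \left(R + U\right) + 218 = 218 + R + U$)
$M{\left(-35,-93 \right)} + E{\left(-144,132 \right)} = \left(218 - 93 - 35\right) + 155 = 90 + 155 = 245$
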